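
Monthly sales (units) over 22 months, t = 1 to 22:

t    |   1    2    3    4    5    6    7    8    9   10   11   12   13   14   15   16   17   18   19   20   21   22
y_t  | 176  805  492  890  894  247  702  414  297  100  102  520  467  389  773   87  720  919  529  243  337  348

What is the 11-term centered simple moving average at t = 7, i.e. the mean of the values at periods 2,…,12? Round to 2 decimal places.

496.64

Sum of periods 2–12: 805 + 492 + 890 + 894 + 247 + 702 + 414 + 297 + 100 + 102 + 520 = 5463
Divide by 11: 5463 / 11 = 496.64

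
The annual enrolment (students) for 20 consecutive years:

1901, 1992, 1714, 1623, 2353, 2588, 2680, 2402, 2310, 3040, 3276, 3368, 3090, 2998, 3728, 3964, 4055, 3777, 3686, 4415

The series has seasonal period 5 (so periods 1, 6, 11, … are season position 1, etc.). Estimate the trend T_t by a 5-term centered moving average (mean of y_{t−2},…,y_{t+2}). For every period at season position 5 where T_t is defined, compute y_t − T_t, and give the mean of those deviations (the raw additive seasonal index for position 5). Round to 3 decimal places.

161.067

Season position 5 occurs at t = 5, 10, 15 (where T_t is defined).
t=5: T_5 = 2191.60000; y_5 − T_5 = 2353 − 2191.60000 = 161.40000
t=10: T_10 = 2879.20000; y_10 − T_10 = 3040 − 2879.20000 = 160.80000
t=15: T_15 = 3567.00000; y_15 − T_15 = 3728 − 3567.00000 = 161.00000
Mean deviation: (161.40000 + 160.80000 + 161.00000) / 3 = 161.067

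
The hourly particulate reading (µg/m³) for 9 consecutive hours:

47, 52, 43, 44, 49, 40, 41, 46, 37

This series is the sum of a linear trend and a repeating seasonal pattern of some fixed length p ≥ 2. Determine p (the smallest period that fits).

3

First differences y_{t+1} − y_t: 5, -9, 1, 5, -9, 1, 5, -9, …
The difference pattern repeats every 3 terms and not for any smaller step, so p = 3.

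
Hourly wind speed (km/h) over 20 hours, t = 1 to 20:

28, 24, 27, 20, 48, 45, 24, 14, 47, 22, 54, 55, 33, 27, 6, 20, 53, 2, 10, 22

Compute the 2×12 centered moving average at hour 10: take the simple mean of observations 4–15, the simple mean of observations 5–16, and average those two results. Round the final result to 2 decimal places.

Sum over 4–15: 20 + 48 + 45 + 24 + 14 + 47 + 22 + 54 + 55 + 33 + 27 + 6 = 395
Sum over 5–16: 48 + 45 + 24 + 14 + 47 + 22 + 54 + 55 + 33 + 27 + 6 + 20 = 395
CMA at t=10 = (395 + 395) / (2·12) = 790 / 24 = 32.92

32.92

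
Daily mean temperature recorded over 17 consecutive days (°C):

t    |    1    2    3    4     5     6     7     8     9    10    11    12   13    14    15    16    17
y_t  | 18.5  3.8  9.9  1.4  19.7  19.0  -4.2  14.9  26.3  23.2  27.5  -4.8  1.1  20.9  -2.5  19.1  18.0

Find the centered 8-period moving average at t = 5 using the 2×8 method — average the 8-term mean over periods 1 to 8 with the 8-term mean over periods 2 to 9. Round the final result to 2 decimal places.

10.86

Sum over 1–8: 18.5 + 3.8 + 9.9 + 1.4 + 19.7 + 19.0 + (-4.2) + 14.9 = 83.0
Sum over 2–9: 3.8 + 9.9 + 1.4 + 19.7 + 19.0 + (-4.2) + 14.9 + 26.3 = 90.8
CMA at t=5 = (83.0 + 90.8) / (2·8) = 173.8 / 16 = 10.86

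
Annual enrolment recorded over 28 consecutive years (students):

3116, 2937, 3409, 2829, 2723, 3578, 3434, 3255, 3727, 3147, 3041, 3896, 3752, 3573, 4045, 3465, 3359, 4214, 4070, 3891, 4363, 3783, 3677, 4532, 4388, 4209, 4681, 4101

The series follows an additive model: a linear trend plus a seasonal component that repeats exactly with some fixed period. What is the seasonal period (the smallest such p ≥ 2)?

First differences y_{t+1} − y_t: -179, 472, -580, -106, 855, -144, -179, 472, -580, -106, 855, -144, -179, 472, …
The difference pattern repeats every 6 terms and not for any smaller step, so p = 6.

6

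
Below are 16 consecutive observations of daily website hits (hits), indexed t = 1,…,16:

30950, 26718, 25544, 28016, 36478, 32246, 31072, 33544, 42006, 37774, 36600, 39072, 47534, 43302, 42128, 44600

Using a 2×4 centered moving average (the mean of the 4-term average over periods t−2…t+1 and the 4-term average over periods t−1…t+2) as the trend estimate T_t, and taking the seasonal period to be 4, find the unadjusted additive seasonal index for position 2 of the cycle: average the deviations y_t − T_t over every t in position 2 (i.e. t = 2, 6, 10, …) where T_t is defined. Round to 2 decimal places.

Season position 2 occurs at t = 6, 10, 14 (where T_t is defined).
t=6: T_6 = 32644.0000; y_6 − T_6 = 32246 − 32644.0000 = -398.0000
t=10: T_10 = 38172.0000; y_10 − T_10 = 37774 − 38172.0000 = -398.0000
t=14: T_14 = 43700.0000; y_14 − T_14 = 43302 − 43700.0000 = -398.0000
Mean deviation: (-398.0000 + -398.0000 + -398.0000) / 3 = -398.00

-398.00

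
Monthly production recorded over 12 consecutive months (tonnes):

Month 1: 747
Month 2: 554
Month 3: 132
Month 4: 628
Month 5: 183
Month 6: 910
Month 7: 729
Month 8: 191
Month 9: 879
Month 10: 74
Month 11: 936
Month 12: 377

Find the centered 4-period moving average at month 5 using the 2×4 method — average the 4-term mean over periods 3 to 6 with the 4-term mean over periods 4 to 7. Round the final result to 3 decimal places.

Sum over 3–6: 132 + 628 + 183 + 910 = 1853
Sum over 4–7: 628 + 183 + 910 + 729 = 2450
CMA at t=5 = (1853 + 2450) / (2·4) = 4303 / 8 = 537.875

537.875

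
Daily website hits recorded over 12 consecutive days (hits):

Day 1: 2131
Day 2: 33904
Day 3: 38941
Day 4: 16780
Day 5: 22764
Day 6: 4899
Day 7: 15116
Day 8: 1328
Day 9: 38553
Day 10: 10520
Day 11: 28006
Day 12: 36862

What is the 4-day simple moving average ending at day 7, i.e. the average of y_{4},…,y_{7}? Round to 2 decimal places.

14889.75

Sum of periods 4–7: 16780 + 22764 + 4899 + 15116 = 59559
Divide by 4: 59559 / 4 = 14889.75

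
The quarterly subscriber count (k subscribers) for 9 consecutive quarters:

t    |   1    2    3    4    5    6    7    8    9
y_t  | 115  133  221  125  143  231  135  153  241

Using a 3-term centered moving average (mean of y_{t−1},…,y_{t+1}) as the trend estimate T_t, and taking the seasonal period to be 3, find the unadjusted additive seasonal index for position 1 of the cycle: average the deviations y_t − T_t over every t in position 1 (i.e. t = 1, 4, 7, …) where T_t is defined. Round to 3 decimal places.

-38.000

Season position 1 occurs at t = 4, 7 (where T_t is defined).
t=4: T_4 = 163.00000; y_4 − T_4 = 125 − 163.00000 = -38.00000
t=7: T_7 = 173.00000; y_7 − T_7 = 135 − 173.00000 = -38.00000
Mean deviation: (-38.00000 + -38.00000) / 2 = -38.000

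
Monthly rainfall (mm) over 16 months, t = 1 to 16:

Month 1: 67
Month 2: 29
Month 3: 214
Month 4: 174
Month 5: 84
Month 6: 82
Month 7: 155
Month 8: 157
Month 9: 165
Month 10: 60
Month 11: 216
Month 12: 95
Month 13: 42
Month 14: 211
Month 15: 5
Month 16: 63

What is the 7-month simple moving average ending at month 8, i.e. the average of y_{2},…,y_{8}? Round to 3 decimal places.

Sum of periods 2–8: 29 + 214 + 174 + 84 + 82 + 155 + 157 = 895
Divide by 7: 895 / 7 = 127.857

127.857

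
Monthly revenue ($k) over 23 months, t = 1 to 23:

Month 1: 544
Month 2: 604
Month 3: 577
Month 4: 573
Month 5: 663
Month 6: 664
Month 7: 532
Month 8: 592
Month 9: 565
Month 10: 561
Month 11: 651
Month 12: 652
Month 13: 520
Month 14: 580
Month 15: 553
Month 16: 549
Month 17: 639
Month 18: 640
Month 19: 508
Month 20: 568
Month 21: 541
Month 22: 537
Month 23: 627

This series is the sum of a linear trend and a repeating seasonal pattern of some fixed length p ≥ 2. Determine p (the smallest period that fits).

6

First differences y_{t+1} − y_t: 60, -27, -4, 90, 1, -132, 60, -27, -4, 90, 1, -132, 60, -27, …
The difference pattern repeats every 6 terms and not for any smaller step, so p = 6.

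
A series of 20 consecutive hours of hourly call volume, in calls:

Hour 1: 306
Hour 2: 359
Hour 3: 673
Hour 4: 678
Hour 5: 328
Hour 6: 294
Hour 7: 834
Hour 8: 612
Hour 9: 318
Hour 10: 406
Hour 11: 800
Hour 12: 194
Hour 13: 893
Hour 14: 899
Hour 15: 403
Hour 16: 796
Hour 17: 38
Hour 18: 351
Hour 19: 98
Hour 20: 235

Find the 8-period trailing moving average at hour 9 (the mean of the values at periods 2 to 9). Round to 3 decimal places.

Sum of periods 2–9: 359 + 673 + 678 + 328 + 294 + 834 + 612 + 318 = 4096
Divide by 8: 4096 / 8 = 512.000

512.000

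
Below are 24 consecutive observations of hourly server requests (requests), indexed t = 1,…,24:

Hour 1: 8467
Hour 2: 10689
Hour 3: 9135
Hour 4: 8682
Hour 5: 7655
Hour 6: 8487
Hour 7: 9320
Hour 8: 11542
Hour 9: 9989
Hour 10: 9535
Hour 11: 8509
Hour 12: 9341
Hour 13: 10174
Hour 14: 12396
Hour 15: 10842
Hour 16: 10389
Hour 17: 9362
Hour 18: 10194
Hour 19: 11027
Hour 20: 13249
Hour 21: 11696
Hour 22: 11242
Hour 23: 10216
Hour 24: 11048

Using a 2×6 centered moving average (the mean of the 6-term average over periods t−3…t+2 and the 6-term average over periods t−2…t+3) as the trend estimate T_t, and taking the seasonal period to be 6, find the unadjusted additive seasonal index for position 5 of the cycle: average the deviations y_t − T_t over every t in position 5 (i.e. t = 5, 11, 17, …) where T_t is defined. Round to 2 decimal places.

Season position 5 occurs at t = 5, 11, 17 (where T_t is defined).
t=5: T_5 = 9065.7500; y_5 − T_5 = 7655 − 9065.7500 = -1410.7500
t=11: T_11 = 9919.5000; y_11 − T_11 = 8509 − 9919.5000 = -1410.5000
t=17: T_17 = 10772.7500; y_17 − T_17 = 9362 − 10772.7500 = -1410.7500
Mean deviation: (-1410.7500 + -1410.5000 + -1410.7500) / 3 = -1410.67

-1410.67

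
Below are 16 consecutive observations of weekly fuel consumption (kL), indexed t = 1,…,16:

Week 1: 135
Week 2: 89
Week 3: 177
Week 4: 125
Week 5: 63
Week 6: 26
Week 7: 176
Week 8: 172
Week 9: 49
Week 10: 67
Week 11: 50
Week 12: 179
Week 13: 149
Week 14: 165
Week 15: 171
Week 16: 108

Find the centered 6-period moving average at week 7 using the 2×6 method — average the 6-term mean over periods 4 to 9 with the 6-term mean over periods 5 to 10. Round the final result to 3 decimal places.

Sum over 4–9: 125 + 63 + 26 + 176 + 172 + 49 = 611
Sum over 5–10: 63 + 26 + 176 + 172 + 49 + 67 = 553
CMA at t=7 = (611 + 553) / (2·6) = 1164 / 12 = 97.000

97.000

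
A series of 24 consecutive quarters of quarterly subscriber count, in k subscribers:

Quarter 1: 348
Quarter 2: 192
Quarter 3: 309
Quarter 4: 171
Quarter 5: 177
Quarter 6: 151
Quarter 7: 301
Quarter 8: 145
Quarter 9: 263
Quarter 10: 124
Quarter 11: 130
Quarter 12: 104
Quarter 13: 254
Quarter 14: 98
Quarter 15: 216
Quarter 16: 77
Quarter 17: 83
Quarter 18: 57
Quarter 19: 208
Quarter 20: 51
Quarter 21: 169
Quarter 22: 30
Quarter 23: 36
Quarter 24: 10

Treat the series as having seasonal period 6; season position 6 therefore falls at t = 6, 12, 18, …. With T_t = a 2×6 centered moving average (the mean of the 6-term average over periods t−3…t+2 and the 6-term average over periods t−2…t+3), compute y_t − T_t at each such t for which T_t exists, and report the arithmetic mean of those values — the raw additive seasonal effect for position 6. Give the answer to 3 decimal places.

Season position 6 occurs at t = 6, 12, 18 (where T_t is defined).
t=6: T_6 = 205.16667; y_6 − T_6 = 151 − 205.16667 = -54.16667
t=12: T_12 = 158.25000; y_12 − T_12 = 104 − 158.25000 = -54.25000
t=18: T_18 = 111.41667; y_18 − T_18 = 57 − 111.41667 = -54.41667
Mean deviation: (-54.16667 + -54.25000 + -54.41667) / 3 = -54.278

-54.278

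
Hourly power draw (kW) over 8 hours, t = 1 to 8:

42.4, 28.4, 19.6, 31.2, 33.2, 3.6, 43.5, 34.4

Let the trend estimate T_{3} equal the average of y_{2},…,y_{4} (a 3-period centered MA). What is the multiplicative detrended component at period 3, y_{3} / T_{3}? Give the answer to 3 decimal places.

Trend T_3 = (28.4 + 19.6 + 31.2) / 3 = 79.2/3 = 26.40000
Ratio to trend: 19.6 / 26.40000 = 0.742

0.742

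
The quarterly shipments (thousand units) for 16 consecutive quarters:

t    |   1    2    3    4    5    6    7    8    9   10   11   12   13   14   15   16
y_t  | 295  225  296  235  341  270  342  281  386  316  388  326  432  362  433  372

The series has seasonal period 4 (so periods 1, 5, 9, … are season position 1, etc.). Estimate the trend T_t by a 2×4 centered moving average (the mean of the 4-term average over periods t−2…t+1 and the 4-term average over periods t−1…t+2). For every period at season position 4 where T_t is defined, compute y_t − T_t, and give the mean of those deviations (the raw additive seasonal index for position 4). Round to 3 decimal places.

Season position 4 occurs at t = 4, 8, 12 (where T_t is defined).
t=4: T_4 = 279.87500; y_4 − T_4 = 235 − 279.87500 = -44.87500
t=8: T_8 = 325.50000; y_8 − T_8 = 281 − 325.50000 = -44.50000
t=12: T_12 = 371.25000; y_12 − T_12 = 326 − 371.25000 = -45.25000
Mean deviation: (-44.87500 + -44.50000 + -45.25000) / 3 = -44.875

-44.875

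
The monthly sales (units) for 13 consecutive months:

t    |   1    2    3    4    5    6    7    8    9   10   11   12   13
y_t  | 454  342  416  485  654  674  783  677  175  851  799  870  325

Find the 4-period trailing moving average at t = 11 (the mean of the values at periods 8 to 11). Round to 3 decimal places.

Sum of periods 8–11: 677 + 175 + 851 + 799 = 2502
Divide by 4: 2502 / 4 = 625.500

625.500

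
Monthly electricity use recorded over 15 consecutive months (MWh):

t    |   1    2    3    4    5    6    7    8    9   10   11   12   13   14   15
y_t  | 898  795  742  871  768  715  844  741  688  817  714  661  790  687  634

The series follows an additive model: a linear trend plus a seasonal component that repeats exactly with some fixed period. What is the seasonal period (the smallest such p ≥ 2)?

First differences y_{t+1} − y_t: -103, -53, 129, -103, -53, 129, -103, -53, …
The difference pattern repeats every 3 terms and not for any smaller step, so p = 3.

3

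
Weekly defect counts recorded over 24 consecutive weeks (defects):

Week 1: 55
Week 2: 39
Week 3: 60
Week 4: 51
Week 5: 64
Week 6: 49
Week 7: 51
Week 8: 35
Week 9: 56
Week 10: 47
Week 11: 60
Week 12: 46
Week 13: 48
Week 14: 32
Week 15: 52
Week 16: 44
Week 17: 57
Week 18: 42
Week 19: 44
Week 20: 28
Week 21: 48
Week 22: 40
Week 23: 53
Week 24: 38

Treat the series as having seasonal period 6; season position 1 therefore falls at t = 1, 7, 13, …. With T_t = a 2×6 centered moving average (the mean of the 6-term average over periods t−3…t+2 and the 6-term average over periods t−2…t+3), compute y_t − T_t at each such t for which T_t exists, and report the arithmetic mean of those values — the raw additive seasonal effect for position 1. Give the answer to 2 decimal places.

0.53

Season position 1 occurs at t = 7, 13, 19 (where T_t is defined).
t=7: T_7 = 50.6667; y_7 − T_7 = 51 − 50.6667 = 0.3333
t=13: T_13 = 47.2500; y_13 − T_13 = 48 − 47.2500 = 0.7500
t=19: T_19 = 43.5000; y_19 − T_19 = 44 − 43.5000 = 0.5000
Mean deviation: (0.3333 + 0.7500 + 0.5000) / 3 = 0.53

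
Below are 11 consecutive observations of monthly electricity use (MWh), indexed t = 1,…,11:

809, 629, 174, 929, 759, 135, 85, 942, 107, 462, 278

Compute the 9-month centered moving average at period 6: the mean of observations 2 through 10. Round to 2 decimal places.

469.11

Sum of periods 2–10: 629 + 174 + 929 + 759 + 135 + 85 + 942 + 107 + 462 = 4222
Divide by 9: 4222 / 9 = 469.11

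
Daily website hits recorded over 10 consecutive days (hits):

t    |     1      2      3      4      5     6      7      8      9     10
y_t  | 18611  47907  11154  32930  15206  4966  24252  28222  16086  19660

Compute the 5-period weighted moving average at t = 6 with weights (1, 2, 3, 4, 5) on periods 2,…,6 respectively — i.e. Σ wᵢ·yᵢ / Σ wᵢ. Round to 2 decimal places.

Weighted sum: 1·47907 + 2·11154 + 3·32930 + 4·15206 + 5·4966 = 47907 + 22308 + 98790 + 60824 + 24830 = 254659
Weight total: 1 + 2 + 3 + 4 + 5 = 15
WMA = 254659 / 15 = 16977.27

16977.27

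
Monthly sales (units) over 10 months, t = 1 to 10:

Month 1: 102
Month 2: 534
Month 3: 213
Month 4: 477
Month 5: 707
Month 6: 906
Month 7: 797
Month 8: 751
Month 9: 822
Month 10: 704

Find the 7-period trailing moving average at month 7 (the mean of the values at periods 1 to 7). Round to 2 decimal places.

533.71

Sum of periods 1–7: 102 + 534 + 213 + 477 + 707 + 906 + 797 = 3736
Divide by 7: 3736 / 7 = 533.71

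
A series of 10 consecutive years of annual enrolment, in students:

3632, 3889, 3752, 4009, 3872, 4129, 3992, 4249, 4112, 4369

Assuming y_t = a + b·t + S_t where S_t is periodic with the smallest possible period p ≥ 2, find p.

2

First differences y_{t+1} − y_t: 257, -137, 257, -137, 257, -137, …
The difference pattern repeats every 2 terms and not for any smaller step, so p = 2.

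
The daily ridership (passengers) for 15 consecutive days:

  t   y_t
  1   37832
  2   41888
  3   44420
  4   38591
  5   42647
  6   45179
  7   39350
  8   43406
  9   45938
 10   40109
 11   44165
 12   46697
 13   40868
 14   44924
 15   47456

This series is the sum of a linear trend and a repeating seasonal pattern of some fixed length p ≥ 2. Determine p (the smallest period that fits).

3

First differences y_{t+1} − y_t: 4056, 2532, -5829, 4056, 2532, -5829, 4056, 2532, …
The difference pattern repeats every 3 terms and not for any smaller step, so p = 3.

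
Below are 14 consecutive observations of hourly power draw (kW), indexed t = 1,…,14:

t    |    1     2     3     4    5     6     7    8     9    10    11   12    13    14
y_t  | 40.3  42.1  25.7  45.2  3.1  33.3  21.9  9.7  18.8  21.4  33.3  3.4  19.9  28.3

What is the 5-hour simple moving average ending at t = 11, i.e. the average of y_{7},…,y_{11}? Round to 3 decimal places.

21.020

Sum of periods 7–11: 21.9 + 9.7 + 18.8 + 21.4 + 33.3 = 105.1
Divide by 5: 105.1 / 5 = 21.020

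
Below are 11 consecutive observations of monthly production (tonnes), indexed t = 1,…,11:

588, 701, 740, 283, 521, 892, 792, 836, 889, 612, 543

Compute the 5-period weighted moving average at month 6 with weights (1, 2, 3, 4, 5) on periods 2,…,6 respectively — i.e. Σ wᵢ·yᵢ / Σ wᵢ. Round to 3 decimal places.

Weighted sum: 1·701 + 2·740 + 3·283 + 4·521 + 5·892 = 701 + 1480 + 849 + 2084 + 4460 = 9574
Weight total: 1 + 2 + 3 + 4 + 5 = 15
WMA = 9574 / 15 = 638.267

638.267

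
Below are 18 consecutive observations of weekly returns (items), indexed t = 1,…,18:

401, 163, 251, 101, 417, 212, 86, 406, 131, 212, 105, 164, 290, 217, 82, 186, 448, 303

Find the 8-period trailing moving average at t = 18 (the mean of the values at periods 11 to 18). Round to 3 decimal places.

Sum of periods 11–18: 105 + 164 + 290 + 217 + 82 + 186 + 448 + 303 = 1795
Divide by 8: 1795 / 8 = 224.375

224.375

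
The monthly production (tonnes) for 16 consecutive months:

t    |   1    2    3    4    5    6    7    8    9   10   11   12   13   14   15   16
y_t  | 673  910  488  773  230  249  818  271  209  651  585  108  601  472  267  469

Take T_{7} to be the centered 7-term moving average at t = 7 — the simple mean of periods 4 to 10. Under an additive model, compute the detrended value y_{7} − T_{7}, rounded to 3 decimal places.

360.714

Trend T_7 = (773 + 230 + 249 + 818 + 271 + 209 + 651) / 7 = 3201/7 = 457.28571
Detrended value: 818 − 457.28571 = 360.714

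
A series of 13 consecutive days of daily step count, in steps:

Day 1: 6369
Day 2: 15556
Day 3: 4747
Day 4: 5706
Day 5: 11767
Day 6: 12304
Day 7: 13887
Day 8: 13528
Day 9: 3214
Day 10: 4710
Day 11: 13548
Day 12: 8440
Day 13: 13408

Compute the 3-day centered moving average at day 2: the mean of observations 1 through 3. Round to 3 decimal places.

Sum of periods 1–3: 6369 + 15556 + 4747 = 26672
Divide by 3: 26672 / 3 = 8890.667

8890.667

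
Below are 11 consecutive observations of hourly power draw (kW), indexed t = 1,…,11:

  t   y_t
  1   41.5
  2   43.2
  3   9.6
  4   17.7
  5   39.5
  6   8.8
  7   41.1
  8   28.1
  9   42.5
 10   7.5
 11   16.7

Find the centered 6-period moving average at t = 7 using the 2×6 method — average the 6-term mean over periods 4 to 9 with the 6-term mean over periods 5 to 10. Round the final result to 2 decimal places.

28.77

Sum over 4–9: 17.7 + 39.5 + 8.8 + 41.1 + 28.1 + 42.5 = 177.7
Sum over 5–10: 39.5 + 8.8 + 41.1 + 28.1 + 42.5 + 7.5 = 167.5
CMA at t=7 = (177.7 + 167.5) / (2·6) = 345.2 / 12 = 28.77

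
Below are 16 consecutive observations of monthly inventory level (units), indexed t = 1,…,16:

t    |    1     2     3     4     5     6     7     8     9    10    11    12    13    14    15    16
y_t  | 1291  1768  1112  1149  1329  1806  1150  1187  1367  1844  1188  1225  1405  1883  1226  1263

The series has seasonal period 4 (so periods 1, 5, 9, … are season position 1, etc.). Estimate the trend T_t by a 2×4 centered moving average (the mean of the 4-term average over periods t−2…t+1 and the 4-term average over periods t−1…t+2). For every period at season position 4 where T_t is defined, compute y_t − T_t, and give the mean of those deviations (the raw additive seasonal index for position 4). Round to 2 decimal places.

-195.29

Season position 4 occurs at t = 4, 8, 12 (where T_t is defined).
t=4: T_4 = 1344.2500; y_4 − T_4 = 1149 − 1344.2500 = -195.2500
t=8: T_8 = 1382.2500; y_8 − T_8 = 1187 − 1382.2500 = -195.2500
t=12: T_12 = 1420.3750; y_12 − T_12 = 1225 − 1420.3750 = -195.3750
Mean deviation: (-195.2500 + -195.2500 + -195.3750) / 3 = -195.29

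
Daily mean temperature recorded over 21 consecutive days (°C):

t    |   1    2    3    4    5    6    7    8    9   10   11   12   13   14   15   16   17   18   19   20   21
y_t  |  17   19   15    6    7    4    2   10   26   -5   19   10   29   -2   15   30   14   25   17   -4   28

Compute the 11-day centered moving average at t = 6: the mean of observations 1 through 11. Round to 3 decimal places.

10.909

Sum of periods 1–11: 17 + 19 + 15 + 6 + 7 + 4 + 2 + 10 + 26 + (-5) + 19 = 120
Divide by 11: 120 / 11 = 10.909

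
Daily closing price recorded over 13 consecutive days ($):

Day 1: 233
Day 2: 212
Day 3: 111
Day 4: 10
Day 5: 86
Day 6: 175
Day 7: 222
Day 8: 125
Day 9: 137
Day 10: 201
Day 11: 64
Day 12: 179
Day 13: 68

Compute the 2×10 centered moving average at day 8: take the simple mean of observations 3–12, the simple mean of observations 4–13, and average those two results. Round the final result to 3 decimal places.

128.850

Sum over 3–12: 111 + 10 + 86 + 175 + 222 + 125 + 137 + 201 + 64 + 179 = 1310
Sum over 4–13: 10 + 86 + 175 + 222 + 125 + 137 + 201 + 64 + 179 + 68 = 1267
CMA at t=8 = (1310 + 1267) / (2·10) = 2577 / 20 = 128.850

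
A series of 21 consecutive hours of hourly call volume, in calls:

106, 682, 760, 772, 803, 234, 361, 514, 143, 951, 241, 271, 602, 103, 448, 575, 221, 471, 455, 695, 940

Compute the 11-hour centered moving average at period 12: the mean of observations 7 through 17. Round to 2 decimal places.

Sum of periods 7–17: 361 + 514 + 143 + 951 + 241 + 271 + 602 + 103 + 448 + 575 + 221 = 4430
Divide by 11: 4430 / 11 = 402.73

402.73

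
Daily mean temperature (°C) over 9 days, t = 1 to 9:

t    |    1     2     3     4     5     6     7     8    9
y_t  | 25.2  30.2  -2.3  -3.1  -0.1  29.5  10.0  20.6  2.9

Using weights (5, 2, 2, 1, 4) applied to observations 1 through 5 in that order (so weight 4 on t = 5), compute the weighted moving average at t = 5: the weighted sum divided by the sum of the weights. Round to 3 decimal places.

Weighted sum: 5·25.2 + 2·30.2 + 2·-2.3 + 1·-3.1 + 4·-0.1 = 126.0 + 60.4 + -4.6 + -3.1 + -0.4 = 178.3
Weight total: 5 + 2 + 2 + 1 + 4 = 14
WMA = 178.3 / 14 = 12.736

12.736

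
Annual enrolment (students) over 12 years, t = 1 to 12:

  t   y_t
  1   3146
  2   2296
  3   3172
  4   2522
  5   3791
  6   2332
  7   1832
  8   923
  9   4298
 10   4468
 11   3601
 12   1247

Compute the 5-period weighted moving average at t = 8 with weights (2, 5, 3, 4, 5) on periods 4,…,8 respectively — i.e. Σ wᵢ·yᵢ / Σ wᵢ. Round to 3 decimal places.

Weighted sum: 2·2522 + 5·3791 + 3·2332 + 4·1832 + 5·923 = 5044 + 18955 + 6996 + 7328 + 4615 = 42938
Weight total: 2 + 5 + 3 + 4 + 5 = 19
WMA = 42938 / 19 = 2259.895

2259.895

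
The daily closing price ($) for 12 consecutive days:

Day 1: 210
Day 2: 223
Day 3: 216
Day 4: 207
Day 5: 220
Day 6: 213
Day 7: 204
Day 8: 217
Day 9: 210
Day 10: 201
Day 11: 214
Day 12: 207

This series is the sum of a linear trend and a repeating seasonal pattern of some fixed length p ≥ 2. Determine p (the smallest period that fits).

First differences y_{t+1} − y_t: 13, -7, -9, 13, -7, -9, 13, -7, …
The difference pattern repeats every 3 terms and not for any smaller step, so p = 3.

3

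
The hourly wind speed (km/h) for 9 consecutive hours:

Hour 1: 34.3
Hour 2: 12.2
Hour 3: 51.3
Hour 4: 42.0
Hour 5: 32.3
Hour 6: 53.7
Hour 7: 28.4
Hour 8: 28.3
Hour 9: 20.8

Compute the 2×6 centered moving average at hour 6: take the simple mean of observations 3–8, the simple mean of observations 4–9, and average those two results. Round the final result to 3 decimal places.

Sum over 3–8: 51.3 + 42.0 + 32.3 + 53.7 + 28.4 + 28.3 = 236.0
Sum over 4–9: 42.0 + 32.3 + 53.7 + 28.4 + 28.3 + 20.8 = 205.5
CMA at t=6 = (236.0 + 205.5) / (2·6) = 441.5 / 12 = 36.792

36.792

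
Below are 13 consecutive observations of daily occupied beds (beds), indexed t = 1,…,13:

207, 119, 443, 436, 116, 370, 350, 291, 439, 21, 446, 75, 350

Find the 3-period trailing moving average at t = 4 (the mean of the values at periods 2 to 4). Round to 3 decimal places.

332.667

Sum of periods 2–4: 119 + 443 + 436 = 998
Divide by 3: 998 / 3 = 332.667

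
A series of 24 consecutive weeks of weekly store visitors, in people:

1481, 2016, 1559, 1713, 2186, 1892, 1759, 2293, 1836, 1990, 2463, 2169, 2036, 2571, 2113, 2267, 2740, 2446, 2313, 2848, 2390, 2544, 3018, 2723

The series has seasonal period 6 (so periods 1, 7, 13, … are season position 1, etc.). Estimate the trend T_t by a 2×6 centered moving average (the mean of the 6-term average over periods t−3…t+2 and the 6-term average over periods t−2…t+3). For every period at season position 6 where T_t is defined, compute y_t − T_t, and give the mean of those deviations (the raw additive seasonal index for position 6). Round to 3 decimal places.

-31.528

Season position 6 occurs at t = 6, 12, 18 (where T_t is defined).
t=6: T_6 = 1923.41667; y_6 − T_6 = 1892 − 1923.41667 = -31.41667
t=12: T_12 = 2200.58333; y_12 − T_12 = 2169 − 2200.58333 = -31.58333
t=18: T_18 = 2477.58333; y_18 − T_18 = 2446 − 2477.58333 = -31.58333
Mean deviation: (-31.41667 + -31.58333 + -31.58333) / 3 = -31.528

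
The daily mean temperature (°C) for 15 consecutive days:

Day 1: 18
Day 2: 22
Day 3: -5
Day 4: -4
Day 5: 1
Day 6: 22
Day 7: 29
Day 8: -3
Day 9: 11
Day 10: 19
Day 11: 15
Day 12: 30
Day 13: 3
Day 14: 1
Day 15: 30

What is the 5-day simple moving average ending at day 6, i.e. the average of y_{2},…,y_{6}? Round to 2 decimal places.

Sum of periods 2–6: 22 + (-5) + (-4) + 1 + 22 = 36
Divide by 5: 36 / 5 = 7.20

7.20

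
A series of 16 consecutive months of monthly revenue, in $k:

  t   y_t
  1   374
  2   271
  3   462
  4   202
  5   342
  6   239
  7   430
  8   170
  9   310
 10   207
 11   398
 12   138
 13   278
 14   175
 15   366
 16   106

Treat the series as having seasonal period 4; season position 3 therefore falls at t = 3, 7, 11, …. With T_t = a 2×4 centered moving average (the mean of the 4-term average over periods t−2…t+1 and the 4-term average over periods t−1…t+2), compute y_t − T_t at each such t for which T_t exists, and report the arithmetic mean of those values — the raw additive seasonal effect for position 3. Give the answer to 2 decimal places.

138.75

Season position 3 occurs at t = 3, 7, 11 (where T_t is defined).
t=3: T_3 = 323.2500; y_3 − T_3 = 462 − 323.2500 = 138.7500
t=7: T_7 = 291.2500; y_7 − T_7 = 430 − 291.2500 = 138.7500
t=11: T_11 = 259.2500; y_11 − T_11 = 398 − 259.2500 = 138.7500
Mean deviation: (138.7500 + 138.7500 + 138.7500) / 3 = 138.75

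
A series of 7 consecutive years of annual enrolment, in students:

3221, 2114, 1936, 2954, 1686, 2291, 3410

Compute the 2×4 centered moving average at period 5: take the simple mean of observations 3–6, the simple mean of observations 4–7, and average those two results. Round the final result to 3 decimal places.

Sum over 3–6: 1936 + 2954 + 1686 + 2291 = 8867
Sum over 4–7: 2954 + 1686 + 2291 + 3410 = 10341
CMA at t=5 = (8867 + 10341) / (2·4) = 19208 / 8 = 2401.000

2401.000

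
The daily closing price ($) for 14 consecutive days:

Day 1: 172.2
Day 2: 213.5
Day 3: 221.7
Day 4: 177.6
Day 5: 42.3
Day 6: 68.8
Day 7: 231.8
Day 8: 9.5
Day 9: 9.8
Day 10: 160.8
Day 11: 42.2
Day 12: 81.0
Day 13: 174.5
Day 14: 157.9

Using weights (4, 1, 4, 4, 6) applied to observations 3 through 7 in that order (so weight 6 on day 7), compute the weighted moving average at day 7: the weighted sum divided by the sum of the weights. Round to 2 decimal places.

Weighted sum: 4·221.7 + 1·177.6 + 4·42.3 + 4·68.8 + 6·231.8 = 886.8 + 177.6 + 169.2 + 275.2 + 1390.8 = 2899.6
Weight total: 4 + 1 + 4 + 4 + 6 = 19
WMA = 2899.6 / 19 = 152.61

152.61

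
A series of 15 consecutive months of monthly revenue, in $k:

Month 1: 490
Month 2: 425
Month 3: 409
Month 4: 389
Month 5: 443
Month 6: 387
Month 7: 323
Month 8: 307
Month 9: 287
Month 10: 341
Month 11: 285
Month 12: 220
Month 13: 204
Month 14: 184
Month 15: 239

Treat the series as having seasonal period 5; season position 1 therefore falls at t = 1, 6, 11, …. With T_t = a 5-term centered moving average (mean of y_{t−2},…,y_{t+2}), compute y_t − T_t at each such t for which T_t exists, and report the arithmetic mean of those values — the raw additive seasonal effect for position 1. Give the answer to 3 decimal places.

17.400

Season position 1 occurs at t = 6, 11 (where T_t is defined).
t=6: T_6 = 369.80000; y_6 − T_6 = 387 − 369.80000 = 17.20000
t=11: T_11 = 267.40000; y_11 − T_11 = 285 − 267.40000 = 17.60000
Mean deviation: (17.20000 + 17.60000) / 2 = 17.400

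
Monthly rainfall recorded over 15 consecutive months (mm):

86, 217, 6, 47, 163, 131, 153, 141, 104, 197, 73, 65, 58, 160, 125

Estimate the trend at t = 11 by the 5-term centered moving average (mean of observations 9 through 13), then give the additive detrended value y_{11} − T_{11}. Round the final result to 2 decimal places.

-26.40

Trend T_11 = (104 + 197 + 73 + 65 + 58) / 5 = 497/5 = 99.4000
Detrended value: 73 − 99.4000 = -26.40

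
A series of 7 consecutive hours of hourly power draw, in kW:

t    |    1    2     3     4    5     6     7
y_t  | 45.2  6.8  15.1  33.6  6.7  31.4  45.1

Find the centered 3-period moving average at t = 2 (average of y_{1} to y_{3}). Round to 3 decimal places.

22.367

Sum of periods 1–3: 45.2 + 6.8 + 15.1 = 67.1
Divide by 3: 67.1 / 3 = 22.367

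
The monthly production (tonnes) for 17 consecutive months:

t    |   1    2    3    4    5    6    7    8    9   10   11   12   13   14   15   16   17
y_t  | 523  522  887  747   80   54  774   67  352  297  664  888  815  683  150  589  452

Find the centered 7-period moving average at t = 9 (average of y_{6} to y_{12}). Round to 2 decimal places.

442.29

Sum of periods 6–12: 54 + 774 + 67 + 352 + 297 + 664 + 888 = 3096
Divide by 7: 3096 / 7 = 442.29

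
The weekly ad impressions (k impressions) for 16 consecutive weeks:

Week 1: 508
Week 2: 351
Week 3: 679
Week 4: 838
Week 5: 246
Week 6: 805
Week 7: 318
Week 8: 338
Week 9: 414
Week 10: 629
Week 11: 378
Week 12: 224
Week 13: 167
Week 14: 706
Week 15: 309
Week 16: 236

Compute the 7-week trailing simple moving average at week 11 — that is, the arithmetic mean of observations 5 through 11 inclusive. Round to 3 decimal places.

446.857

Sum of periods 5–11: 246 + 805 + 318 + 338 + 414 + 629 + 378 = 3128
Divide by 7: 3128 / 7 = 446.857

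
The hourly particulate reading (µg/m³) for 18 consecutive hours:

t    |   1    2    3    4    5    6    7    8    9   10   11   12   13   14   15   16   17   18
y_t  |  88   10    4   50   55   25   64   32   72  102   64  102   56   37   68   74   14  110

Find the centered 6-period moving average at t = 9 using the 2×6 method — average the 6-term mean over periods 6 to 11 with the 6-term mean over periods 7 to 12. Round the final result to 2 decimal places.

Sum over 6–11: 25 + 64 + 32 + 72 + 102 + 64 = 359
Sum over 7–12: 64 + 32 + 72 + 102 + 64 + 102 = 436
CMA at t=9 = (359 + 436) / (2·6) = 795 / 12 = 66.25

66.25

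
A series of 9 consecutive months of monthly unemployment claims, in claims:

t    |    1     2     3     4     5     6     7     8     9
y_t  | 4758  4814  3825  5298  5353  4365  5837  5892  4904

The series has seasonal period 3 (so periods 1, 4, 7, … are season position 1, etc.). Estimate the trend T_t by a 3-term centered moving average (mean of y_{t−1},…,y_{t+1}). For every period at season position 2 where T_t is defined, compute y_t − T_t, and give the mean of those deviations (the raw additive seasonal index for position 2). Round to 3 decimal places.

Season position 2 occurs at t = 2, 5, 8 (where T_t is defined).
t=2: T_2 = 4465.66667; y_2 − T_2 = 4814 − 4465.66667 = 348.33333
t=5: T_5 = 5005.33333; y_5 − T_5 = 5353 − 5005.33333 = 347.66667
t=8: T_8 = 5544.33333; y_8 − T_8 = 5892 − 5544.33333 = 347.66667
Mean deviation: (348.33333 + 347.66667 + 347.66667) / 3 = 347.889

347.889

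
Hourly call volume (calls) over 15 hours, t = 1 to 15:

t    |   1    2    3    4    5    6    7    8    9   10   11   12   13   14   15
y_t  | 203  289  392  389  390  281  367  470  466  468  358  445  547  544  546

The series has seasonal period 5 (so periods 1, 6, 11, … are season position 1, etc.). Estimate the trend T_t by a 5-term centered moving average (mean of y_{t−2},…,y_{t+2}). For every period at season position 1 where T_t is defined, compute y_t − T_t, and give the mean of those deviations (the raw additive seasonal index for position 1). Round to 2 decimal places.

Season position 1 occurs at t = 6, 11 (where T_t is defined).
t=6: T_6 = 379.4000; y_6 − T_6 = 281 − 379.4000 = -98.4000
t=11: T_11 = 456.8000; y_11 − T_11 = 358 − 456.8000 = -98.8000
Mean deviation: (-98.4000 + -98.8000) / 2 = -98.60

-98.60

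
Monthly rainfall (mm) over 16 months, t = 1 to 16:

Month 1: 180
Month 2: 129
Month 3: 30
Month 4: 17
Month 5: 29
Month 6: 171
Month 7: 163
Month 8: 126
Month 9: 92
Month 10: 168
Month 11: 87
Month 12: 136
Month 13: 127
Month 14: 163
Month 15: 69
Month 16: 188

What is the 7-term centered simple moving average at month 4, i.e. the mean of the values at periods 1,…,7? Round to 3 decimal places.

102.714

Sum of periods 1–7: 180 + 129 + 30 + 17 + 29 + 171 + 163 = 719
Divide by 7: 719 / 7 = 102.714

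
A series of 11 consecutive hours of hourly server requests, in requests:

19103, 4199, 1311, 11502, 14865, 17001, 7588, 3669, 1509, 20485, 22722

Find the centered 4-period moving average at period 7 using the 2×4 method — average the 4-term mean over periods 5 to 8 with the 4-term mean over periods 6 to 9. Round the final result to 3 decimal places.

Sum over 5–8: 14865 + 17001 + 7588 + 3669 = 43123
Sum over 6–9: 17001 + 7588 + 3669 + 1509 = 29767
CMA at t=7 = (43123 + 29767) / (2·4) = 72890 / 8 = 9111.250

9111.250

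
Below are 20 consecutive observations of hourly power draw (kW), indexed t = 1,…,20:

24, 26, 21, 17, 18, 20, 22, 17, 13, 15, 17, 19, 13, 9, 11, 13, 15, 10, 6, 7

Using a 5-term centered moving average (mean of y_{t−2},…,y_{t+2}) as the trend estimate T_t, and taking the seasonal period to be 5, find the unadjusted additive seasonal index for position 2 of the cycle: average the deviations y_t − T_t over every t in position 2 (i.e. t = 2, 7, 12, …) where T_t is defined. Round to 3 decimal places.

4.133

Season position 2 occurs at t = 7, 12, 17 (where T_t is defined).
t=7: T_7 = 18.00000; y_7 − T_7 = 22 − 18.00000 = 4.00000
t=12: T_12 = 14.60000; y_12 − T_12 = 19 − 14.60000 = 4.40000
t=17: T_17 = 11.00000; y_17 − T_17 = 15 − 11.00000 = 4.00000
Mean deviation: (4.00000 + 4.40000 + 4.00000) / 3 = 4.133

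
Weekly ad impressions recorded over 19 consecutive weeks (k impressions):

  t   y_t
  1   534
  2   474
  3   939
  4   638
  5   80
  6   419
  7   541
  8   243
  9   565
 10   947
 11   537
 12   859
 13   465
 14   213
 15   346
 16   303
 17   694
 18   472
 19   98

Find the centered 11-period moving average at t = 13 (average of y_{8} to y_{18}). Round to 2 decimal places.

513.09

Sum of periods 8–18: 243 + 565 + 947 + 537 + 859 + 465 + 213 + 346 + 303 + 694 + 472 = 5644
Divide by 11: 5644 / 11 = 513.09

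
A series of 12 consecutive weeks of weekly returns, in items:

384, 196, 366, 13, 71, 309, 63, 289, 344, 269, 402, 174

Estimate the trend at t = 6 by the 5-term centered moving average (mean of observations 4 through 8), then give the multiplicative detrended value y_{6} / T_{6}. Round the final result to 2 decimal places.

Trend T_6 = (13 + 71 + 309 + 63 + 289) / 5 = 745/5 = 149.0000
Ratio to trend: 309 / 149.0000 = 2.07

2.07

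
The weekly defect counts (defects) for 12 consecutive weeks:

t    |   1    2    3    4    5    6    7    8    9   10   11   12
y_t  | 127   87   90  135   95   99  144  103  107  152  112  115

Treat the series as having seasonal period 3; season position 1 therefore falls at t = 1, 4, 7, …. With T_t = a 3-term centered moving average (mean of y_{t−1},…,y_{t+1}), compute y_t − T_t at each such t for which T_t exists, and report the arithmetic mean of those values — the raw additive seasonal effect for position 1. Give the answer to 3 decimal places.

28.444

Season position 1 occurs at t = 4, 7, 10 (where T_t is defined).
t=4: T_4 = 106.66667; y_4 − T_4 = 135 − 106.66667 = 28.33333
t=7: T_7 = 115.33333; y_7 − T_7 = 144 − 115.33333 = 28.66667
t=10: T_10 = 123.66667; y_10 − T_10 = 152 − 123.66667 = 28.33333
Mean deviation: (28.33333 + 28.66667 + 28.33333) / 3 = 28.444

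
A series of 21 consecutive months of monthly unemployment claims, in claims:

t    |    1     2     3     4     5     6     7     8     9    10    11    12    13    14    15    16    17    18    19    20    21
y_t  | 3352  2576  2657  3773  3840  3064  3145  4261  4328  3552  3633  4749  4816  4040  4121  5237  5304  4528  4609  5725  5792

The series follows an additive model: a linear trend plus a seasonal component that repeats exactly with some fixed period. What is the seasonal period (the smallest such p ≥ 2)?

4

First differences y_{t+1} − y_t: -776, 81, 1116, 67, -776, 81, 1116, 67, -776, 81, …
The difference pattern repeats every 4 terms and not for any smaller step, so p = 4.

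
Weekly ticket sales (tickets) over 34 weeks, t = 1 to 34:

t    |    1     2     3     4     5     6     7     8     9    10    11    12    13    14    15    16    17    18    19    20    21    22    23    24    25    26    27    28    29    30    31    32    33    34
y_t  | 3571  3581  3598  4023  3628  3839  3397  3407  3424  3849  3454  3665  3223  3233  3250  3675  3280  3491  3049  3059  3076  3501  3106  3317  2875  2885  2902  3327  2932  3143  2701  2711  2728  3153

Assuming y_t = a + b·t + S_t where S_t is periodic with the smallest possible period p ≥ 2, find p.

First differences y_{t+1} − y_t: 10, 17, 425, -395, 211, -442, 10, 17, 425, -395, 211, -442, 10, 17, …
The difference pattern repeats every 6 terms and not for any smaller step, so p = 6.

6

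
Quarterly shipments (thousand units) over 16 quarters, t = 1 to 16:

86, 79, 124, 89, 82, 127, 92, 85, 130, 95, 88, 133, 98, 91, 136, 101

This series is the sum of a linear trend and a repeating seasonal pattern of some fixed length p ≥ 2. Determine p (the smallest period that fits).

First differences y_{t+1} − y_t: -7, 45, -35, -7, 45, -35, -7, 45, …
The difference pattern repeats every 3 terms and not for any smaller step, so p = 3.

3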